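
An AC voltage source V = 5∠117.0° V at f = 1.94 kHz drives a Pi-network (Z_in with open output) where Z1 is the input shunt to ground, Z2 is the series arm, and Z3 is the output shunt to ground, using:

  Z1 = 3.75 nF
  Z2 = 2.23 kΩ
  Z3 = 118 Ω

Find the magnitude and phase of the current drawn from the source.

Step 1 — Angular frequency: ω = 2π·f = 2π·1940 = 1.219e+04 rad/s.
Step 2 — Component impedances:
  Z1: Z = 1/(jωC) = -j/(ω·C) = 0 - j2.188e+04 Ω
  Z2: Z = R = 2230 Ω
  Z3: Z = R = 118 Ω
Step 3 — With open output, the series arm Z2 and the output shunt Z3 appear in series to ground: Z2 + Z3 = 2348 Ω.
Step 4 — Parallel with input shunt Z1: Z_in = Z1 || (Z2 + Z3) = 2321 - j249.1 Ω = 2335∠-6.1° Ω.
Step 5 — Source phasor: V = 5∠117.0° V = -2.27 + j4.455 V.
Step 6 — Ohm's law: I = V / Z_total = (-2.27 + j4.455) / (2321 - j249.1) = -0.00117 + j0.001794 A.
Step 7 — Convert to polar: |I| = 0.002142 A, ∠I = 123.1°.

I = 0.002142∠123.1° A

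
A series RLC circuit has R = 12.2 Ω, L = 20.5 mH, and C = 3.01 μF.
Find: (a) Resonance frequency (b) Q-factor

Step 1 — Resonance condition Im(Z)=0 gives ω₀ = 1/√(LC).
Step 2 — ω₀ = 1/√(0.0205·3.01e-06) = 4026 rad/s.
Step 3 — f₀ = ω₀/(2π) = 640.7 Hz.
Step 4 — Series Q: Q = ω₀L/R = 4026·0.0205/12.2 = 6.764.

(a) f₀ = 640.7 Hz  (b) Q = 6.764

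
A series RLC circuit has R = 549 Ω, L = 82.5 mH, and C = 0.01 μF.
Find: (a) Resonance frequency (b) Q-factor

Step 1 — Resonance condition Im(Z)=0 gives ω₀ = 1/√(LC).
Step 2 — ω₀ = 1/√(0.0825·1e-08) = 3.482e+04 rad/s.
Step 3 — f₀ = ω₀/(2π) = 5541 Hz.
Step 4 — Series Q: Q = ω₀L/R = 3.482e+04·0.0825/549 = 5.232.

(a) f₀ = 5541 Hz  (b) Q = 5.232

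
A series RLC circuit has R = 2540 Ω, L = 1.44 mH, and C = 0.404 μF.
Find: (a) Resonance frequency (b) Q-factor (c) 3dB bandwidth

Step 1 — Resonance: ω₀ = 1/√(LC) = 1/√(0.00144·4.04e-07) = 4.146e+04 rad/s.
Step 2 — f₀ = ω₀/(2π) = 6599 Hz.
Step 3 — Series Q: Q = ω₀L/R = 4.146e+04·0.00144/2540 = 0.0235.
Step 4 — Bandwidth: Δω = ω₀/Q = 1.764e+06 rad/s; BW = Δω/(2π) = 2.807e+05 Hz.

(a) f₀ = 6599 Hz  (b) Q = 0.0235  (c) BW = 2.807e+05 Hz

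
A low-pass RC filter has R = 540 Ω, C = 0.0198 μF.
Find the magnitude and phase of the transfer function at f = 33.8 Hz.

Step 1 — Angular frequency: ω = 2π·33.8 = 212.4 rad/s.
Step 2 — Transfer function: H(jω) = 1/(1 + jωRC).
Step 3 — Denominator: 1 + jωRC = 1 + j·212.4·540·1.98e-08 = 1 + j0.002271.
Step 4 — H = 1 - j0.002271.
Step 5 — Magnitude: |H| = 1 (-0.0 dB); phase: φ = -0.1°.

|H| = 1 (-0.0 dB), φ = -0.1°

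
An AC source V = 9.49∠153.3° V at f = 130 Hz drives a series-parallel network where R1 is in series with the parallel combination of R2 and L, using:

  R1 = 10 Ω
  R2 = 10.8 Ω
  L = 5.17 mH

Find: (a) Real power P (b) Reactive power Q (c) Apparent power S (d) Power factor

Step 1 — Angular frequency: ω = 2π·f = 2π·130 = 816.8 rad/s.
Step 2 — Component impedances:
  R1: Z = R = 10 Ω
  R2: Z = R = 10.8 Ω
  L: Z = jωL = j·816.8·0.00517 = 0 + j4.223 Ω
Step 3 — Parallel branch: R2 || L = 1/(1/R2 + 1/L) = 1.432 + j3.663 Ω.
Step 4 — Series with R1: Z_total = R1 + (R2 || L) = 11.43 + j3.663 Ω = 12∠17.8° Ω.
Step 5 — Source phasor: V = 9.49∠153.3° V = -8.478 + j4.264 V.
Step 6 — Current: I = V / Z = -0.5642 + j0.5537 A = 0.7905∠135.5° A.
Step 7 — Complex power: S = V·I* = 7.144 + j2.289 VA.
Step 8 — Real power: P = Re(S) = 7.144 W.
Step 9 — Reactive power: Q = Im(S) = 2.289 VAR.
Step 10 — Apparent power: |S| = 7.502 VA.
Step 11 — Power factor: PF = P/|S| = 0.9523 (lagging).

(a) P = 7.144 W  (b) Q = 2.289 VAR  (c) S = 7.502 VA  (d) PF = 0.9523 (lagging)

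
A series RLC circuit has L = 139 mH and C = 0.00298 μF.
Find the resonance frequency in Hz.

Step 1 — Resonance condition Im(Z)=0 gives ω₀ = 1/√(LC).
Step 2 — ω₀ = 1/√(0.139·2.98e-09) = 4.913e+04 rad/s.
Step 3 — f₀ = ω₀/(2π) = 7820 Hz.

f₀ = 7820 Hz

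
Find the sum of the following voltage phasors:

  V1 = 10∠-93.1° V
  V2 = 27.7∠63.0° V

Step 1 — Convert each phasor to rectangular form:
  V1 = 10·(cos(-93.1°) + j·sin(-93.1°)) = -0.5408 - j9.985 V
  V2 = 27.7·(cos(63.0°) + j·sin(63.0°)) = 12.58 + j24.68 V
Step 2 — Sum components: V_total = 12.03 + j14.7 V.
Step 3 — Convert to polar: |V_total| = 18.99 V, ∠V_total = 50.7°.

V_total = 18.99∠50.7° V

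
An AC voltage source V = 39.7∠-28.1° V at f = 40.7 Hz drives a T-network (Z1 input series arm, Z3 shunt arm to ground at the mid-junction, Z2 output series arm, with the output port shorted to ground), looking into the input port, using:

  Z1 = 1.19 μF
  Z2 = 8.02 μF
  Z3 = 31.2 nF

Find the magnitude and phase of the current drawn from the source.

Step 1 — Angular frequency: ω = 2π·f = 2π·40.7 = 255.7 rad/s.
Step 2 — Component impedances:
  Z1: Z = 1/(jωC) = -j/(ω·C) = 0 - j3286 Ω
  Z2: Z = 1/(jωC) = -j/(ω·C) = 0 - j487.6 Ω
  Z3: Z = 1/(jωC) = -j/(ω·C) = 0 - j1.253e+05 Ω
Step 3 — With the output port shorted to ground, the output series arm Z2 runs from the junction to ground; the shunt arm Z3 also runs from the junction to ground. They appear in parallel: Z3 || Z2 = 0 - j485.7 Ω.
Step 4 — Series with input arm Z1: Z_in = Z1 + (Z3 || Z2) = 0 - j3772 Ω = 3772∠-90.0° Ω.
Step 5 — Source phasor: V = 39.7∠-28.1° V = 35.02 - j18.7 V.
Step 6 — Ohm's law: I = V / Z_total = (35.02 - j18.7) / (0 - j3772) = 0.004958 + j0.009285 A.
Step 7 — Convert to polar: |I| = 0.01053 A, ∠I = 61.9°.

I = 0.01053∠61.9° A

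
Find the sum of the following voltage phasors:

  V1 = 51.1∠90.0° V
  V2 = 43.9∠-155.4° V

Step 1 — Convert each phasor to rectangular form:
  V1 = 51.1·(cos(90.0°) + j·sin(90.0°)) = 0 + j51.1 V
  V2 = 43.9·(cos(-155.4°) + j·sin(-155.4°)) = -39.92 - j18.27 V
Step 2 — Sum components: V_total = -39.92 + j32.83 V.
Step 3 — Convert to polar: |V_total| = 51.68 V, ∠V_total = 140.6°.

V_total = 51.68∠140.6° V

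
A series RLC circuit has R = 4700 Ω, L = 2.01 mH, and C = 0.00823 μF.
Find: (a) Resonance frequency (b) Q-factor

Step 1 — Resonance condition Im(Z)=0 gives ω₀ = 1/√(LC).
Step 2 — ω₀ = 1/√(0.00201·8.23e-09) = 2.459e+05 rad/s.
Step 3 — f₀ = ω₀/(2π) = 3.913e+04 Hz.
Step 4 — Series Q: Q = ω₀L/R = 2.459e+05·0.00201/4700 = 0.1051.

(a) f₀ = 3.913e+04 Hz  (b) Q = 0.1051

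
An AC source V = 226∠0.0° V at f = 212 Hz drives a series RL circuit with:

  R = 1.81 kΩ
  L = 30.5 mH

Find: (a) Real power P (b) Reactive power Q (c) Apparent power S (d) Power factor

Step 1 — Angular frequency: ω = 2π·f = 2π·212 = 1332 rad/s.
Step 2 — Component impedances:
  R: Z = R = 1810 Ω
  L: Z = jωL = j·1332·0.0305 = 0 + j40.63 Ω
Step 3 — Series combination: Z_total = R + L = 1810 + j40.63 Ω = 1810∠1.3° Ω.
Step 4 — Source phasor: V = 226∠0.0° V = 226 V.
Step 5 — Current: I = V / Z = 0.1248 - j0.002801 A = 0.1248∠-1.3° A.
Step 6 — Complex power: S = V·I* = 28.2 + j0.6331 VA.
Step 7 — Real power: P = Re(S) = 28.2 W.
Step 8 — Reactive power: Q = Im(S) = 0.6331 VAR.
Step 9 — Apparent power: |S| = 28.21 VA.
Step 10 — Power factor: PF = P/|S| = 0.9997 (lagging).

(a) P = 28.2 W  (b) Q = 0.6331 VAR  (c) S = 28.21 VA  (d) PF = 0.9997 (lagging)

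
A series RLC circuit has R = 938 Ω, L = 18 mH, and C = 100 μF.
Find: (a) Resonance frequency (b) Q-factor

Step 1 — Resonance condition Im(Z)=0 gives ω₀ = 1/√(LC).
Step 2 — ω₀ = 1/√(0.018·0.0001) = 745.4 rad/s.
Step 3 — f₀ = ω₀/(2π) = 118.6 Hz.
Step 4 — Series Q: Q = ω₀L/R = 745.4·0.018/938 = 0.0143.

(a) f₀ = 118.6 Hz  (b) Q = 0.0143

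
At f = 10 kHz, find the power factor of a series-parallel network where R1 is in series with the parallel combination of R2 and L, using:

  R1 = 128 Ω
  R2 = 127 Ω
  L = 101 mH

Step 1 — Angular frequency: ω = 2π·f = 2π·1e+04 = 6.283e+04 rad/s.
Step 2 — Component impedances:
  R1: Z = R = 128 Ω
  R2: Z = R = 127 Ω
  L: Z = jωL = j·6.283e+04·0.101 = 0 + j6346 Ω
Step 3 — Parallel branch: R2 || L = 1/(1/R2 + 1/L) = 126.9 + j2.541 Ω.
Step 4 — Series with R1: Z_total = R1 + (R2 || L) = 254.9 + j2.541 Ω = 255∠0.6° Ω.
Step 5 — Power factor: PF = cos(φ) = Re(Z)/|Z| = 254.95/254.96 = 1.
Step 6 — Type: Im(Z) = 2.541 ⇒ lagging (phase φ = 0.6°).

PF = 1 (lagging, φ = 0.6°)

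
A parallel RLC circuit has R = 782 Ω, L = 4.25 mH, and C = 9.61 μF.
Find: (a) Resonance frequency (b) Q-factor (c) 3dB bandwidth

Step 1 — Resonance: ω₀ = 1/√(LC) = 1/√(0.00425·9.61e-06) = 4948 rad/s.
Step 2 — f₀ = ω₀/(2π) = 787.5 Hz.
Step 3 — Parallel Q: Q = R/(ω₀L) = 782/(4948·0.00425) = 37.19.
Step 4 — Bandwidth: Δω = ω₀/Q = 133.1 rad/s; BW = Δω/(2π) = 21.18 Hz.

(a) f₀ = 787.5 Hz  (b) Q = 37.19  (c) BW = 21.18 Hz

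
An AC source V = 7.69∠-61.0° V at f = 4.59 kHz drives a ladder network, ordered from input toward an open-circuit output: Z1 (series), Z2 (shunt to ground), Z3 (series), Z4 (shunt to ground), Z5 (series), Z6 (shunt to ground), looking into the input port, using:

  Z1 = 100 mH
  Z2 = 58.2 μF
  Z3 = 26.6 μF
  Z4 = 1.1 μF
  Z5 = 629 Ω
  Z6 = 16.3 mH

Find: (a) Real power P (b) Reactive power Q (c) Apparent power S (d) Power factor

Step 1 — Angular frequency: ω = 2π·f = 2π·4590 = 2.884e+04 rad/s.
Step 2 — Component impedances:
  Z1: Z = jωL = j·2.884e+04·0.1 = 0 + j2884 Ω
  Z2: Z = 1/(jωC) = -j/(ω·C) = 0 - j0.5958 Ω
  Z3: Z = 1/(jωC) = -j/(ω·C) = 0 - j1.304 Ω
  Z4: Z = 1/(jωC) = -j/(ω·C) = 0 - j31.52 Ω
  Z5: Z = R = 629 Ω
  Z6: Z = jωL = j·2.884e+04·0.0163 = 0 + j470.1 Ω
Step 3 — Ladder network (open output): work backward from the far end, alternating series and parallel combinations. Z_in = 0.000323 + j2883 Ω = 2883∠90.0° Ω.
Step 4 — Source phasor: V = 7.69∠-61.0° V = 3.728 - j6.726 V.
Step 5 — Current: I = V / Z = -0.002333 - j0.001293 A = 0.002667∠-151.0° A.
Step 6 — Complex power: S = V·I* = 2.297e-09 + j0.02051 VA.
Step 7 — Real power: P = Re(S) = 2.297e-09 W.
Step 8 — Reactive power: Q = Im(S) = 0.02051 VAR.
Step 9 — Apparent power: |S| = 0.02051 VA.
Step 10 — Power factor: PF = P/|S| = 1.12e-07 (lagging).

(a) P = 2.297e-09 W  (b) Q = 0.02051 VAR  (c) S = 0.02051 VA  (d) PF = 1.12e-07 (lagging)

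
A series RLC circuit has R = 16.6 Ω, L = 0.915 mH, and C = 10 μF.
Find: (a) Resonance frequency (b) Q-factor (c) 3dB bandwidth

Step 1 — Resonance: ω₀ = 1/√(LC) = 1/√(0.000915·1e-05) = 1.045e+04 rad/s.
Step 2 — f₀ = ω₀/(2π) = 1664 Hz.
Step 3 — Series Q: Q = ω₀L/R = 1.045e+04·0.000915/16.6 = 0.5762.
Step 4 — Bandwidth: Δω = ω₀/Q = 1.814e+04 rad/s; BW = Δω/(2π) = 2887 Hz.

(a) f₀ = 1664 Hz  (b) Q = 0.5762  (c) BW = 2887 Hz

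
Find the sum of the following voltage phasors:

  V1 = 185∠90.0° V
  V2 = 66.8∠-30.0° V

Step 1 — Convert each phasor to rectangular form:
  V1 = 185·(cos(90.0°) + j·sin(90.0°)) = 0 + j185 V
  V2 = 66.8·(cos(-30.0°) + j·sin(-30.0°)) = 57.85 - j33.4 V
Step 2 — Sum components: V_total = 57.85 + j151.6 V.
Step 3 — Convert to polar: |V_total| = 162.3 V, ∠V_total = 69.1°.

V_total = 162.3∠69.1° V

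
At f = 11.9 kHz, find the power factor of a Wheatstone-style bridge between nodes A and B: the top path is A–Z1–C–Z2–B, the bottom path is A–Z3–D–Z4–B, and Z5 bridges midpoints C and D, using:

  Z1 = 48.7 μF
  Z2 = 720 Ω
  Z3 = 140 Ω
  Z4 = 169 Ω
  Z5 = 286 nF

Step 1 — Angular frequency: ω = 2π·f = 2π·1.19e+04 = 7.477e+04 rad/s.
Step 2 — Component impedances:
  Z1: Z = 1/(jωC) = -j/(ω·C) = 0 - j0.2746 Ω
  Z2: Z = R = 720 Ω
  Z3: Z = R = 140 Ω
  Z4: Z = R = 169 Ω
  Z5: Z = 1/(jωC) = -j/(ω·C) = 0 - j46.76 Ω
Step 3 — Bridge requires nodal analysis (the Z5 bridge couples midpoints C and D, so the two paths cannot be reduced to a simple series/parallel combination). Setting node B to ground and injecting 1 A at node A, the 3-node admittance system at A, C, D solves to V_A = Z_AB = 147.3 - j26.9 Ω = 149.7∠-10.3° Ω.
Step 4 — Power factor: PF = cos(φ) = Re(Z)/|Z| = 147.308/149.743 = 0.9837.
Step 5 — Type: Im(Z) = -26.9 ⇒ leading (phase φ = -10.3°).

PF = 0.9837 (leading, φ = -10.3°)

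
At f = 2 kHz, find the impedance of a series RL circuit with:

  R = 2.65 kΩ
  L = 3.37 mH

Step 1 — Angular frequency: ω = 2π·f = 2π·2000 = 1.257e+04 rad/s.
Step 2 — Component impedances:
  R: Z = R = 2650 Ω
  L: Z = jωL = j·1.257e+04·0.00337 = 0 + j42.35 Ω
Step 3 — Series combination: Z_total = R + L = 2650 + j42.35 Ω = 2650∠0.9° Ω.

Z = 2650 + j42.35 Ω = 2650∠0.9° Ω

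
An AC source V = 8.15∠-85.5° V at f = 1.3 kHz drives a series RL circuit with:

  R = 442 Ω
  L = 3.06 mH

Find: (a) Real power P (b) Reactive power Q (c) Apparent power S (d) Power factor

Step 1 — Angular frequency: ω = 2π·f = 2π·1300 = 8168 rad/s.
Step 2 — Component impedances:
  R: Z = R = 442 Ω
  L: Z = jωL = j·8168·0.00306 = 0 + j24.99 Ω
Step 3 — Series combination: Z_total = R + L = 442 + j24.99 Ω = 442.7∠3.2° Ω.
Step 4 — Source phasor: V = 8.15∠-85.5° V = 0.6394 - j8.125 V.
Step 5 — Current: I = V / Z = 0.0004059 - j0.01841 A = 0.01841∠-88.7° A.
Step 6 — Complex power: S = V·I* = 0.1498 + j0.008471 VA.
Step 7 — Real power: P = Re(S) = 0.1498 W.
Step 8 — Reactive power: Q = Im(S) = 0.008471 VAR.
Step 9 — Apparent power: |S| = 0.15 VA.
Step 10 — Power factor: PF = P/|S| = 0.9984 (lagging).

(a) P = 0.1498 W  (b) Q = 0.008471 VAR  (c) S = 0.15 VA  (d) PF = 0.9984 (lagging)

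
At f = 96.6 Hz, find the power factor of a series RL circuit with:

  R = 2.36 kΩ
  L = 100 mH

Step 1 — Angular frequency: ω = 2π·f = 2π·96.6 = 607 rad/s.
Step 2 — Component impedances:
  R: Z = R = 2360 Ω
  L: Z = jωL = j·607·0.1 = 0 + j60.7 Ω
Step 3 — Series combination: Z_total = R + L = 2360 + j60.7 Ω = 2361∠1.5° Ω.
Step 4 — Power factor: PF = cos(φ) = Re(Z)/|Z| = 2360/2360.8 = 0.9997.
Step 5 — Type: Im(Z) = 60.7 ⇒ lagging (phase φ = 1.5°).

PF = 0.9997 (lagging, φ = 1.5°)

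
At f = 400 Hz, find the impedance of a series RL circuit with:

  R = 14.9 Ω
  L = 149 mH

Step 1 — Angular frequency: ω = 2π·f = 2π·400 = 2513 rad/s.
Step 2 — Component impedances:
  R: Z = R = 14.9 Ω
  L: Z = jωL = j·2513·0.149 = 0 + j374.5 Ω
Step 3 — Series combination: Z_total = R + L = 14.9 + j374.5 Ω = 374.8∠87.7° Ω.

Z = 14.9 + j374.5 Ω = 374.8∠87.7° Ω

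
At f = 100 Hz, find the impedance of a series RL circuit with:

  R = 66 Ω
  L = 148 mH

Step 1 — Angular frequency: ω = 2π·f = 2π·100 = 628.3 rad/s.
Step 2 — Component impedances:
  R: Z = R = 66 Ω
  L: Z = jωL = j·628.3·0.148 = 0 + j92.99 Ω
Step 3 — Series combination: Z_total = R + L = 66 + j92.99 Ω = 114∠54.6° Ω.

Z = 66 + j92.99 Ω = 114∠54.6° Ω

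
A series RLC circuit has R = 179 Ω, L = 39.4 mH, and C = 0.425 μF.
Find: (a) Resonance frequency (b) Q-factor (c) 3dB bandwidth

Step 1 — Resonance condition Im(Z)=0 gives ω₀ = 1/√(LC).
Step 2 — ω₀ = 1/√(0.0394·4.25e-07) = 7728 rad/s.
Step 3 — f₀ = ω₀/(2π) = 1230 Hz.
Step 4 — Series Q: Q = ω₀L/R = 7728·0.0394/179 = 1.701.
Step 5 — 3dB bandwidth: Δω = ω₀/Q = 4543 rad/s; BW = Δω/(2π) = 723.1 Hz.

(a) f₀ = 1230 Hz  (b) Q = 1.701  (c) BW = 723.1 Hz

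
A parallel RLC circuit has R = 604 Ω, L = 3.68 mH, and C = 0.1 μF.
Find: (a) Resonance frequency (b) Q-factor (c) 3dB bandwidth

Step 1 — Resonance: ω₀ = 1/√(LC) = 1/√(0.00368·1e-07) = 5.213e+04 rad/s.
Step 2 — f₀ = ω₀/(2π) = 8297 Hz.
Step 3 — Parallel Q: Q = R/(ω₀L) = 604/(5.213e+04·0.00368) = 3.149.
Step 4 — Bandwidth: Δω = ω₀/Q = 1.656e+04 rad/s; BW = Δω/(2π) = 2635 Hz.

(a) f₀ = 8297 Hz  (b) Q = 3.149  (c) BW = 2635 Hz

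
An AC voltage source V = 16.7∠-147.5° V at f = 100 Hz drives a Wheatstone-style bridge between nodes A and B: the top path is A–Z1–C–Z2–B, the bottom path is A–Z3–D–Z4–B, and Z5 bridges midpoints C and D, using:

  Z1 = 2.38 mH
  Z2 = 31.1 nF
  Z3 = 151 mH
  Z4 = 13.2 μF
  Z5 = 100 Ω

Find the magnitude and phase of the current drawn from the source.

Step 1 — Angular frequency: ω = 2π·f = 2π·100 = 628.3 rad/s.
Step 2 — Component impedances:
  Z1: Z = jωL = j·628.3·0.00238 = 0 + j1.495 Ω
  Z2: Z = 1/(jωC) = -j/(ω·C) = 0 - j5.118e+04 Ω
  Z3: Z = jωL = j·628.3·0.151 = 0 + j94.88 Ω
  Z4: Z = 1/(jωC) = -j/(ω·C) = 0 - j120.6 Ω
  Z5: Z = R = 100 Ω
Step 3 — Bridge requires nodal analysis (the Z5 bridge couples midpoints C and D, so the two paths cannot be reduced to a simple series/parallel combination). Setting node B to ground and injecting 1 A at node A, the 3-node admittance system at A, C, D solves to V_A = Z_AB = 46.54 - j70.62 Ω = 84.57∠-56.6° Ω.
Step 4 — Source phasor: V = 16.7∠-147.5° V = -14.08 - j8.973 V.
Step 5 — Ohm's law: I = V / Z_total = (-14.08 - j8.973) / (46.54 - j70.62) = -0.003053 - j0.1974 A.
Step 6 — Convert to polar: |I| = 0.1975 A, ∠I = -90.9°.

I = 0.1975∠-90.9° A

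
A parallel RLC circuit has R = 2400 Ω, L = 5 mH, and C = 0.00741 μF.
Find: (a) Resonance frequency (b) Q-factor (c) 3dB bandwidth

Step 1 — Resonance: ω₀ = 1/√(LC) = 1/√(0.005·7.41e-09) = 1.643e+05 rad/s.
Step 2 — f₀ = ω₀/(2π) = 2.615e+04 Hz.
Step 3 — Parallel Q: Q = R/(ω₀L) = 2400/(1.643e+05·0.005) = 2.922.
Step 4 — Bandwidth: Δω = ω₀/Q = 5.623e+04 rad/s; BW = Δω/(2π) = 8949 Hz.

(a) f₀ = 2.615e+04 Hz  (b) Q = 2.922  (c) BW = 8949 Hz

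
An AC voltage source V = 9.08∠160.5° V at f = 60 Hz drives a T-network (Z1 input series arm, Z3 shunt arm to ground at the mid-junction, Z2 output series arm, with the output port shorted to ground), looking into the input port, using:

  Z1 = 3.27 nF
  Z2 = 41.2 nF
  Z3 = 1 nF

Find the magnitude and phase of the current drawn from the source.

Step 1 — Angular frequency: ω = 2π·f = 2π·60 = 377 rad/s.
Step 2 — Component impedances:
  Z1: Z = 1/(jωC) = -j/(ω·C) = 0 - j8.112e+05 Ω
  Z2: Z = 1/(jωC) = -j/(ω·C) = 0 - j6.438e+04 Ω
  Z3: Z = 1/(jωC) = -j/(ω·C) = 0 - j2.653e+06 Ω
Step 3 — With the output port shorted to ground, the output series arm Z2 runs from the junction to ground; the shunt arm Z3 also runs from the junction to ground. They appear in parallel: Z3 || Z2 = 0 - j6.286e+04 Ω.
Step 4 — Series with input arm Z1: Z_in = Z1 + (Z3 || Z2) = 0 - j8.74e+05 Ω = 8.74e+05∠-90.0° Ω.
Step 5 — Source phasor: V = 9.08∠160.5° V = -8.559 + j3.031 V.
Step 6 — Ohm's law: I = V / Z_total = (-8.559 + j3.031) / (0 - j8.74e+05) = -3.468e-06 - j9.793e-06 A.
Step 7 — Convert to polar: |I| = 1.039e-05 A, ∠I = -109.5°.

I = 1.039e-05∠-109.5° A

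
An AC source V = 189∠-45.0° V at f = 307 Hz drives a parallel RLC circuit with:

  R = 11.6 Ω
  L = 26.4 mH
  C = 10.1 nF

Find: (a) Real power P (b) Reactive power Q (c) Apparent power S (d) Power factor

Step 1 — Angular frequency: ω = 2π·f = 2π·307 = 1929 rad/s.
Step 2 — Component impedances:
  R: Z = R = 11.6 Ω
  L: Z = jωL = j·1929·0.0264 = 0 + j50.92 Ω
  C: Z = 1/(jωC) = -j/(ω·C) = 0 - j5.133e+04 Ω
Step 3 — Parallel combination: 1/Z_total = 1/R + 1/L + 1/C; Z_total = 11.03 + j2.51 Ω = 11.31∠12.8° Ω.
Step 4 — Source phasor: V = 189∠-45.0° V = 133.6 - j133.6 V.
Step 5 — Current: I = V / Z = 8.899 - j14.14 A = 16.71∠-57.8° A.
Step 6 — Complex power: S = V·I* = 3079 + j700.8 VA.
Step 7 — Real power: P = Re(S) = 3079 W.
Step 8 — Reactive power: Q = Im(S) = 700.8 VAR.
Step 9 — Apparent power: |S| = 3158 VA.
Step 10 — Power factor: PF = P/|S| = 0.9751 (lagging).

(a) P = 3079 W  (b) Q = 700.8 VAR  (c) S = 3158 VA  (d) PF = 0.9751 (lagging)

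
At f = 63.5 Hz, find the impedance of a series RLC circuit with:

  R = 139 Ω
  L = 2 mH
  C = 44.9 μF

Step 1 — Angular frequency: ω = 2π·f = 2π·63.5 = 399 rad/s.
Step 2 — Component impedances:
  R: Z = R = 139 Ω
  L: Z = jωL = j·399·0.002 = 0 + j0.798 Ω
  C: Z = 1/(jωC) = -j/(ω·C) = 0 - j55.82 Ω
Step 3 — Series combination: Z_total = R + L + C = 139 - j55.02 Ω = 149.5∠-21.6° Ω.

Z = 139 - j55.02 Ω = 149.5∠-21.6° Ω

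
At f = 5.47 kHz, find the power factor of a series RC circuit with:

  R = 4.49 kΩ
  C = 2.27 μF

Step 1 — Angular frequency: ω = 2π·f = 2π·5470 = 3.437e+04 rad/s.
Step 2 — Component impedances:
  R: Z = R = 4490 Ω
  C: Z = 1/(jωC) = -j/(ω·C) = 0 - j12.82 Ω
Step 3 — Series combination: Z_total = R + C = 4490 - j12.82 Ω = 4490∠-0.2° Ω.
Step 4 — Power factor: PF = cos(φ) = Re(Z)/|Z| = 4490/4490 = 1.
Step 5 — Type: Im(Z) = -12.82 ⇒ leading (phase φ = -0.2°).

PF = 1 (leading, φ = -0.2°)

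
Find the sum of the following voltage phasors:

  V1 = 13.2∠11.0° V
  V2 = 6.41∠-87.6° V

Step 1 — Convert each phasor to rectangular form:
  V1 = 13.2·(cos(11.0°) + j·sin(11.0°)) = 12.96 + j2.519 V
  V2 = 6.41·(cos(-87.6°) + j·sin(-87.6°)) = 0.2684 - j6.404 V
Step 2 — Sum components: V_total = 13.23 - j3.886 V.
Step 3 — Convert to polar: |V_total| = 13.78 V, ∠V_total = -16.4°.

V_total = 13.78∠-16.4° V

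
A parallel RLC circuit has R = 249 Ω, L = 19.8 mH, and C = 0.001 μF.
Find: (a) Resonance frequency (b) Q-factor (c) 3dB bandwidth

Step 1 — Resonance: ω₀ = 1/√(LC) = 1/√(0.0198·1e-09) = 2.247e+05 rad/s.
Step 2 — f₀ = ω₀/(2π) = 3.577e+04 Hz.
Step 3 — Parallel Q: Q = R/(ω₀L) = 249/(2.247e+05·0.0198) = 0.05596.
Step 4 — Bandwidth: Δω = ω₀/Q = 4.016e+06 rad/s; BW = Δω/(2π) = 6.392e+05 Hz.

(a) f₀ = 3.577e+04 Hz  (b) Q = 0.05596  (c) BW = 6.392e+05 Hz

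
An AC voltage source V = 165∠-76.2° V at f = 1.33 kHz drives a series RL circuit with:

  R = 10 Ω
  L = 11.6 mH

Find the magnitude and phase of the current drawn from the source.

Step 1 — Angular frequency: ω = 2π·f = 2π·1330 = 8357 rad/s.
Step 2 — Component impedances:
  R: Z = R = 10 Ω
  L: Z = jωL = j·8357·0.0116 = 0 + j96.94 Ω
Step 3 — Series combination: Z_total = R + L = 10 + j96.94 Ω = 97.45∠84.1° Ω.
Step 4 — Source phasor: V = 165∠-76.2° V = 39.36 - j160.2 V.
Step 5 — Ohm's law: I = V / Z_total = (39.36 - j160.2) / (10 + j96.94) = -1.594 - j0.5705 A.
Step 6 — Convert to polar: |I| = 1.693 A, ∠I = -160.3°.

I = 1.693∠-160.3° A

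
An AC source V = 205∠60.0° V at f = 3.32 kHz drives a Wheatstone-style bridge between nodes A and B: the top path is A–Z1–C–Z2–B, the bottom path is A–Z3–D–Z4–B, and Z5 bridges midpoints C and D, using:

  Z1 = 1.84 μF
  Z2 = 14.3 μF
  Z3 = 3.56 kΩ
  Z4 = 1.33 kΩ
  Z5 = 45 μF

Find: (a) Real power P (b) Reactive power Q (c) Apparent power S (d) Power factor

Step 1 — Angular frequency: ω = 2π·f = 2π·3320 = 2.086e+04 rad/s.
Step 2 — Component impedances:
  Z1: Z = 1/(jωC) = -j/(ω·C) = 0 - j26.05 Ω
  Z2: Z = 1/(jωC) = -j/(ω·C) = 0 - j3.352 Ω
  Z3: Z = R = 3560 Ω
  Z4: Z = R = 1330 Ω
  Z5: Z = 1/(jωC) = -j/(ω·C) = 0 - j1.065 Ω
Step 3 — Bridge requires nodal analysis (the Z5 bridge couples midpoints C and D, so the two paths cannot be reduced to a simple series/parallel combination). Setting node B to ground and injecting 1 A at node A, the 3-node admittance system at A, C, D solves to V_A = Z_AB = 0.1991 - j29.4 Ω = 29.4∠-89.6° Ω.
Step 4 — Source phasor: V = 205∠60.0° V = 102.5 + j177.5 V.
Step 5 — Current: I = V / Z = -6.014 + j3.527 A = 6.972∠149.6° A.
Step 6 — Complex power: S = V·I* = 9.677 - j1429 VA.
Step 7 — Real power: P = Re(S) = 9.677 W.
Step 8 — Reactive power: Q = Im(S) = -1429 VAR.
Step 9 — Apparent power: |S| = 1429 VA.
Step 10 — Power factor: PF = P/|S| = 0.006771 (leading).

(a) P = 9.677 W  (b) Q = -1429 VAR  (c) S = 1429 VA  (d) PF = 0.006771 (leading)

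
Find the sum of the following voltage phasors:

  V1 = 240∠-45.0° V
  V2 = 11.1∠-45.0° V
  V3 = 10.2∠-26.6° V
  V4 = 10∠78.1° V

Step 1 — Convert each phasor to rectangular form:
  V1 = 240·(cos(-45.0°) + j·sin(-45.0°)) = 169.7 - j169.7 V
  V2 = 11.1·(cos(-45.0°) + j·sin(-45.0°)) = 7.849 - j7.849 V
  V3 = 10.2·(cos(-26.6°) + j·sin(-26.6°)) = 9.12 - j4.567 V
  V4 = 10·(cos(78.1°) + j·sin(78.1°)) = 2.062 + j9.785 V
Step 2 — Sum components: V_total = 188.7 - j172.3 V.
Step 3 — Convert to polar: |V_total| = 255.6 V, ∠V_total = -42.4°.

V_total = 255.6∠-42.4° V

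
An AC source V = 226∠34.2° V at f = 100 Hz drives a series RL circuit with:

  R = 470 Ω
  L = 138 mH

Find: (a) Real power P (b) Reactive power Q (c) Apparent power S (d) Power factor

Step 1 — Angular frequency: ω = 2π·f = 2π·100 = 628.3 rad/s.
Step 2 — Component impedances:
  R: Z = R = 470 Ω
  L: Z = jωL = j·628.3·0.138 = 0 + j86.71 Ω
Step 3 — Series combination: Z_total = R + L = 470 + j86.71 Ω = 477.9∠10.5° Ω.
Step 4 — Source phasor: V = 226∠34.2° V = 186.9 + j127 V.
Step 5 — Current: I = V / Z = 0.4328 + j0.1904 A = 0.4729∠23.7° A.
Step 6 — Complex power: S = V·I* = 105.1 + j19.39 VA.
Step 7 — Real power: P = Re(S) = 105.1 W.
Step 8 — Reactive power: Q = Im(S) = 19.39 VAR.
Step 9 — Apparent power: |S| = 106.9 VA.
Step 10 — Power factor: PF = P/|S| = 0.9834 (lagging).

(a) P = 105.1 W  (b) Q = 19.39 VAR  (c) S = 106.9 VA  (d) PF = 0.9834 (lagging)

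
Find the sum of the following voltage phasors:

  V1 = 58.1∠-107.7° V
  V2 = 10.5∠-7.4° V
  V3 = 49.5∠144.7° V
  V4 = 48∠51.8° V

Step 1 — Convert each phasor to rectangular form:
  V1 = 58.1·(cos(-107.7°) + j·sin(-107.7°)) = -17.66 - j55.35 V
  V2 = 10.5·(cos(-7.4°) + j·sin(-7.4°)) = 10.41 - j1.352 V
  V3 = 49.5·(cos(144.7°) + j·sin(144.7°)) = -40.4 + j28.6 V
  V4 = 48·(cos(51.8°) + j·sin(51.8°)) = 29.68 + j37.72 V
Step 2 — Sum components: V_total = -17.97 + j9.623 V.
Step 3 — Convert to polar: |V_total| = 20.38 V, ∠V_total = 151.8°.

V_total = 20.38∠151.8° V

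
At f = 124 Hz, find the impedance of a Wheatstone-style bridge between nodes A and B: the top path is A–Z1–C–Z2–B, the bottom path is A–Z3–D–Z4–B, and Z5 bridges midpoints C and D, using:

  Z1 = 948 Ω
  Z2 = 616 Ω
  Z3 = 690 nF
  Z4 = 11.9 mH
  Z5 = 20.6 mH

Step 1 — Angular frequency: ω = 2π·f = 2π·124 = 779.1 rad/s.
Step 2 — Component impedances:
  Z1: Z = R = 948 Ω
  Z2: Z = R = 616 Ω
  Z3: Z = 1/(jωC) = -j/(ω·C) = 0 - j1860 Ω
  Z4: Z = jωL = j·779.1·0.0119 = 0 + j9.271 Ω
  Z5: Z = jωL = j·779.1·0.0206 = 0 + j16.05 Ω
Step 3 — Bridge requires nodal analysis (the Z5 bridge couples midpoints C and D, so the two paths cannot be reduced to a simple series/parallel combination). Setting node B to ground and injecting 1 A at node A, the 3-node admittance system at A, C, D solves to V_A = Z_AB = 763.7 - j367.2 Ω = 847.4∠-25.7° Ω.

Z = 763.7 - j367.2 Ω = 847.4∠-25.7° Ω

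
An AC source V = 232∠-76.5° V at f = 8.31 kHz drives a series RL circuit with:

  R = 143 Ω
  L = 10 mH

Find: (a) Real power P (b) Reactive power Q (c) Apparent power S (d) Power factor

Step 1 — Angular frequency: ω = 2π·f = 2π·8310 = 5.221e+04 rad/s.
Step 2 — Component impedances:
  R: Z = R = 143 Ω
  L: Z = jωL = j·5.221e+04·0.01 = 0 + j522.1 Ω
Step 3 — Series combination: Z_total = R + L = 143 + j522.1 Ω = 541.4∠74.7° Ω.
Step 4 — Source phasor: V = 232∠-76.5° V = 54.16 - j225.6 V.
Step 5 — Current: I = V / Z = -0.3755 - j0.2066 A = 0.4285∠-151.2° A.
Step 6 — Complex power: S = V·I* = 26.26 + j95.89 VA.
Step 7 — Real power: P = Re(S) = 26.26 W.
Step 8 — Reactive power: Q = Im(S) = 95.89 VAR.
Step 9 — Apparent power: |S| = 99.42 VA.
Step 10 — Power factor: PF = P/|S| = 0.2641 (lagging).

(a) P = 26.26 W  (b) Q = 95.89 VAR  (c) S = 99.42 VA  (d) PF = 0.2641 (lagging)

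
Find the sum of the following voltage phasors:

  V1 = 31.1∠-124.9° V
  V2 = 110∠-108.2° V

Step 1 — Convert each phasor to rectangular form:
  V1 = 31.1·(cos(-124.9°) + j·sin(-124.9°)) = -17.79 - j25.51 V
  V2 = 110·(cos(-108.2°) + j·sin(-108.2°)) = -34.36 - j104.5 V
Step 2 — Sum components: V_total = -52.15 - j130 V.
Step 3 — Convert to polar: |V_total| = 140.1 V, ∠V_total = -111.9°.

V_total = 140.1∠-111.9° V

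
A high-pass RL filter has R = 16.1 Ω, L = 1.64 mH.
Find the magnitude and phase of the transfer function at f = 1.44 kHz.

Step 1 — Angular frequency: ω = 2π·1440 = 9048 rad/s.
Step 2 — Transfer function: H(jω) = jωL/(R + jωL).
Step 3 — Numerator jωL = j·14.84; denominator R + jωL = 16.1 + j14.84.
Step 4 — H = 0.4593 + j0.4983.
Step 5 — Magnitude: |H| = 0.6777 (-3.4 dB); phase: φ = 47.3°.

|H| = 0.6777 (-3.4 dB), φ = 47.3°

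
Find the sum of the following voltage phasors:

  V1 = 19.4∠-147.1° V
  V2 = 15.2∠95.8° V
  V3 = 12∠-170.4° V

Step 1 — Convert each phasor to rectangular form:
  V1 = 19.4·(cos(-147.1°) + j·sin(-147.1°)) = -16.29 - j10.54 V
  V2 = 15.2·(cos(95.8°) + j·sin(95.8°)) = -1.536 + j15.12 V
  V3 = 12·(cos(-170.4°) + j·sin(-170.4°)) = -11.83 - j2.001 V
Step 2 — Sum components: V_total = -29.66 + j2.583 V.
Step 3 — Convert to polar: |V_total| = 29.77 V, ∠V_total = 175.0°.

V_total = 29.77∠175.0° V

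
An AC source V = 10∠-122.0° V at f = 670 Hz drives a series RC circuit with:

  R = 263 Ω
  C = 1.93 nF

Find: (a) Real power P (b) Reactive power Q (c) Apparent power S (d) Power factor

Step 1 — Angular frequency: ω = 2π·f = 2π·670 = 4210 rad/s.
Step 2 — Component impedances:
  R: Z = R = 263 Ω
  C: Z = 1/(jωC) = -j/(ω·C) = 0 - j1.231e+05 Ω
Step 3 — Series combination: Z_total = R + C = 263 - j1.231e+05 Ω = 1.231e+05∠-89.9° Ω.
Step 4 — Source phasor: V = 10∠-122.0° V = -5.299 - j8.48 V.
Step 5 — Current: I = V / Z = 6.881e-05 - j4.32e-05 A = 8.125e-05∠-32.1° A.
Step 6 — Complex power: S = V·I* = 1.736e-06 - j0.0008125 VA.
Step 7 — Real power: P = Re(S) = 1.736e-06 W.
Step 8 — Reactive power: Q = Im(S) = -0.0008125 VAR.
Step 9 — Apparent power: |S| = 0.0008125 VA.
Step 10 — Power factor: PF = P/|S| = 0.002137 (leading).

(a) P = 1.736e-06 W  (b) Q = -0.0008125 VAR  (c) S = 0.0008125 VA  (d) PF = 0.002137 (leading)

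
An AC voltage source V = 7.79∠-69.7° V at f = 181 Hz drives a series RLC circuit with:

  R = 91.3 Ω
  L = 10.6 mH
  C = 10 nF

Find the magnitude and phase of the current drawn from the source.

Step 1 — Angular frequency: ω = 2π·f = 2π·181 = 1137 rad/s.
Step 2 — Component impedances:
  R: Z = R = 91.3 Ω
  L: Z = jωL = j·1137·0.0106 = 0 + j12.05 Ω
  C: Z = 1/(jωC) = -j/(ω·C) = 0 - j8.793e+04 Ω
Step 3 — Series combination: Z_total = R + L + C = 91.3 - j8.792e+04 Ω = 8.792e+04∠-89.9° Ω.
Step 4 — Source phasor: V = 7.79∠-69.7° V = 2.703 - j7.306 V.
Step 5 — Ohm's law: I = V / Z_total = (2.703 - j7.306) / (91.3 - j8.792e+04) = 8.313e-05 + j3.065e-05 A.
Step 6 — Convert to polar: |I| = 8.86e-05 A, ∠I = 20.2°.

I = 8.86e-05∠20.2° A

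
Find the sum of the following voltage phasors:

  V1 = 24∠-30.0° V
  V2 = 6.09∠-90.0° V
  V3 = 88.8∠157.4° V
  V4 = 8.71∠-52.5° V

Step 1 — Convert each phasor to rectangular form:
  V1 = 24·(cos(-30.0°) + j·sin(-30.0°)) = 20.78 - j12 V
  V2 = 6.09·(cos(-90.0°) + j·sin(-90.0°)) = 0 - j6.09 V
  V3 = 88.8·(cos(157.4°) + j·sin(157.4°)) = -81.98 + j34.13 V
  V4 = 8.71·(cos(-52.5°) + j·sin(-52.5°)) = 5.302 - j6.91 V
Step 2 — Sum components: V_total = -55.89 + j9.125 V.
Step 3 — Convert to polar: |V_total| = 56.63 V, ∠V_total = 170.7°.

V_total = 56.63∠170.7° V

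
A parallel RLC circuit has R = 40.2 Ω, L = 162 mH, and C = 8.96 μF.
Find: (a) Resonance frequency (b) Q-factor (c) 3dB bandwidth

Step 1 — Resonance: ω₀ = 1/√(LC) = 1/√(0.162·8.96e-06) = 830 rad/s.
Step 2 — f₀ = ω₀/(2π) = 132.1 Hz.
Step 3 — Parallel Q: Q = R/(ω₀L) = 40.2/(830·0.162) = 0.299.
Step 4 — Bandwidth: Δω = ω₀/Q = 2776 rad/s; BW = Δω/(2π) = 441.9 Hz.

(a) f₀ = 132.1 Hz  (b) Q = 0.299  (c) BW = 441.9 Hz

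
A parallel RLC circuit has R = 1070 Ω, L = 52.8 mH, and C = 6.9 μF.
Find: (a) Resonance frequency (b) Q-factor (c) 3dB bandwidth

Step 1 — Resonance: ω₀ = 1/√(LC) = 1/√(0.0528·6.9e-06) = 1657 rad/s.
Step 2 — f₀ = ω₀/(2π) = 263.7 Hz.
Step 3 — Parallel Q: Q = R/(ω₀L) = 1070/(1657·0.0528) = 12.23.
Step 4 — Bandwidth: Δω = ω₀/Q = 135.4 rad/s; BW = Δω/(2π) = 21.56 Hz.

(a) f₀ = 263.7 Hz  (b) Q = 12.23  (c) BW = 21.56 Hz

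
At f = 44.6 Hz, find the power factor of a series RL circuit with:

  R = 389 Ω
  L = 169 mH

Step 1 — Angular frequency: ω = 2π·f = 2π·44.6 = 280.2 rad/s.
Step 2 — Component impedances:
  R: Z = R = 389 Ω
  L: Z = jωL = j·280.2·0.169 = 0 + j47.36 Ω
Step 3 — Series combination: Z_total = R + L = 389 + j47.36 Ω = 391.9∠6.9° Ω.
Step 4 — Power factor: PF = cos(φ) = Re(Z)/|Z| = 389/391.87 = 0.9927.
Step 5 — Type: Im(Z) = 47.36 ⇒ lagging (phase φ = 6.9°).

PF = 0.9927 (lagging, φ = 6.9°)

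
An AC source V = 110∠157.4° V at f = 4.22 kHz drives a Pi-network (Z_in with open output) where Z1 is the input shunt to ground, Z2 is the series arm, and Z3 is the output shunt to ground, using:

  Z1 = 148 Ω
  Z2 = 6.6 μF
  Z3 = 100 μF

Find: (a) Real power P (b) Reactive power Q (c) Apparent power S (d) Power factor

Step 1 — Angular frequency: ω = 2π·f = 2π·4220 = 2.652e+04 rad/s.
Step 2 — Component impedances:
  Z1: Z = R = 148 Ω
  Z2: Z = 1/(jωC) = -j/(ω·C) = 0 - j5.714 Ω
  Z3: Z = 1/(jωC) = -j/(ω·C) = 0 - j0.3771 Ω
Step 3 — With open output, the series arm Z2 and the output shunt Z3 appear in series to ground: Z2 + Z3 = 0 - j6.091 Ω.
Step 4 — Parallel with input shunt Z1: Z_in = Z1 || (Z2 + Z3) = 0.2503 - j6.081 Ω = 6.086∠-87.6° Ω.
Step 5 — Source phasor: V = 110∠157.4° V = -101.6 + j42.27 V.
Step 6 — Current: I = V / Z = -7.626 - j16.39 A = 18.07∠-115.0° A.
Step 7 — Complex power: S = V·I* = 81.76 - j1986 VA.
Step 8 — Real power: P = Re(S) = 81.76 W.
Step 9 — Reactive power: Q = Im(S) = -1986 VAR.
Step 10 — Apparent power: |S| = 1988 VA.
Step 11 — Power factor: PF = P/|S| = 0.04112 (leading).

(a) P = 81.76 W  (b) Q = -1986 VAR  (c) S = 1988 VA  (d) PF = 0.04112 (leading)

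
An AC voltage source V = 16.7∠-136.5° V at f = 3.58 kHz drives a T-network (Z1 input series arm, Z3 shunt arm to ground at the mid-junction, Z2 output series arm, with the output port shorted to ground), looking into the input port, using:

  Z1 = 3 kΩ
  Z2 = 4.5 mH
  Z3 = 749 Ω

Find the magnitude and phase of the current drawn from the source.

Step 1 — Angular frequency: ω = 2π·f = 2π·3580 = 2.249e+04 rad/s.
Step 2 — Component impedances:
  Z1: Z = R = 3000 Ω
  Z2: Z = jωL = j·2.249e+04·0.0045 = 0 + j101.2 Ω
  Z3: Z = R = 749 Ω
Step 3 — With the output port shorted to ground, the output series arm Z2 runs from the junction to ground; the shunt arm Z3 also runs from the junction to ground. They appear in parallel: Z3 || Z2 = 13.43 + j99.41 Ω.
Step 4 — Series with input arm Z1: Z_in = Z1 + (Z3 || Z2) = 3013 + j99.41 Ω = 3015∠1.9° Ω.
Step 5 — Source phasor: V = 16.7∠-136.5° V = -12.11 - j11.5 V.
Step 6 — Ohm's law: I = V / Z_total = (-12.11 - j11.5) / (3013 + j99.41) = -0.004141 - j0.003678 A.
Step 7 — Convert to polar: |I| = 0.005539 A, ∠I = -138.4°.

I = 0.005539∠-138.4° A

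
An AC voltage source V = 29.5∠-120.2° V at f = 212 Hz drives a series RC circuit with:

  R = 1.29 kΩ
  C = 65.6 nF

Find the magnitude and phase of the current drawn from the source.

Step 1 — Angular frequency: ω = 2π·f = 2π·212 = 1332 rad/s.
Step 2 — Component impedances:
  R: Z = R = 1290 Ω
  C: Z = 1/(jωC) = -j/(ω·C) = 0 - j1.144e+04 Ω
Step 3 — Series combination: Z_total = R + C = 1290 - j1.144e+04 Ω = 1.152e+04∠-83.6° Ω.
Step 4 — Source phasor: V = 29.5∠-120.2° V = -14.84 - j25.5 V.
Step 5 — Ohm's law: I = V / Z_total = (-14.84 - j25.5) / (1290 - j1.144e+04) = 0.002056 - j0.001528 A.
Step 6 — Convert to polar: |I| = 0.002562 A, ∠I = -36.6°.

I = 0.002562∠-36.6° A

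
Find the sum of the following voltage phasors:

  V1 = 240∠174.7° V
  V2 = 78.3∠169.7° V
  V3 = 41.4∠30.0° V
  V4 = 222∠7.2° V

Step 1 — Convert each phasor to rectangular form:
  V1 = 240·(cos(174.7°) + j·sin(174.7°)) = -239 + j22.17 V
  V2 = 78.3·(cos(169.7°) + j·sin(169.7°)) = -77.04 + j14 V
  V3 = 41.4·(cos(30.0°) + j·sin(30.0°)) = 35.85 + j20.7 V
  V4 = 222·(cos(7.2°) + j·sin(7.2°)) = 220.2 + j27.82 V
Step 2 — Sum components: V_total = -59.91 + j84.69 V.
Step 3 — Convert to polar: |V_total| = 103.7 V, ∠V_total = 125.3°.

V_total = 103.7∠125.3° V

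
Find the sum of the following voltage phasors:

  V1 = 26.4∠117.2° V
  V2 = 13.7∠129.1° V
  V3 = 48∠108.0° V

Step 1 — Convert each phasor to rectangular form:
  V1 = 26.4·(cos(117.2°) + j·sin(117.2°)) = -12.07 + j23.48 V
  V2 = 13.7·(cos(129.1°) + j·sin(129.1°)) = -8.64 + j10.63 V
  V3 = 48·(cos(108.0°) + j·sin(108.0°)) = -14.83 + j45.65 V
Step 2 — Sum components: V_total = -35.54 + j79.76 V.
Step 3 — Convert to polar: |V_total| = 87.32 V, ∠V_total = 114.0°.

V_total = 87.32∠114.0° V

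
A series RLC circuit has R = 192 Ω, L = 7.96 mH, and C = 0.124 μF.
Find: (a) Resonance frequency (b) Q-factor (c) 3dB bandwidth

Step 1 — Resonance: ω₀ = 1/√(LC) = 1/√(0.00796·1.24e-07) = 3.183e+04 rad/s.
Step 2 — f₀ = ω₀/(2π) = 5066 Hz.
Step 3 — Series Q: Q = ω₀L/R = 3.183e+04·0.00796/192 = 1.32.
Step 4 — Bandwidth: Δω = ω₀/Q = 2.412e+04 rad/s; BW = Δω/(2π) = 3839 Hz.

(a) f₀ = 5066 Hz  (b) Q = 1.32  (c) BW = 3839 Hz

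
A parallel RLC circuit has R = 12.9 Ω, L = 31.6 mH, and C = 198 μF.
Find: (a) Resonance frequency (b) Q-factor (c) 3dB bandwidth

Step 1 — Resonance: ω₀ = 1/√(LC) = 1/√(0.0316·0.000198) = 399.8 rad/s.
Step 2 — f₀ = ω₀/(2π) = 63.63 Hz.
Step 3 — Parallel Q: Q = R/(ω₀L) = 12.9/(399.8·0.0316) = 1.021.
Step 4 — Bandwidth: Δω = ω₀/Q = 391.5 rad/s; BW = Δω/(2π) = 62.31 Hz.

(a) f₀ = 63.63 Hz  (b) Q = 1.021  (c) BW = 62.31 Hz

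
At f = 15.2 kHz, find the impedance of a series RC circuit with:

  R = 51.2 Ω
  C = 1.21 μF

Step 1 — Angular frequency: ω = 2π·f = 2π·1.52e+04 = 9.55e+04 rad/s.
Step 2 — Component impedances:
  R: Z = R = 51.2 Ω
  C: Z = 1/(jωC) = -j/(ω·C) = 0 - j8.653 Ω
Step 3 — Series combination: Z_total = R + C = 51.2 - j8.653 Ω = 51.93∠-9.6° Ω.

Z = 51.2 - j8.653 Ω = 51.93∠-9.6° Ω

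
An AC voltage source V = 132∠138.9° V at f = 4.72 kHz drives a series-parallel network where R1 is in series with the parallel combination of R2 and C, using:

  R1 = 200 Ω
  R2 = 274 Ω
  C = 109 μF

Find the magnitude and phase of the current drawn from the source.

Step 1 — Angular frequency: ω = 2π·f = 2π·4720 = 2.966e+04 rad/s.
Step 2 — Component impedances:
  R1: Z = R = 200 Ω
  R2: Z = R = 274 Ω
  C: Z = 1/(jωC) = -j/(ω·C) = 0 - j0.3094 Ω
Step 3 — Parallel branch: R2 || C = 1/(1/R2 + 1/C) = 0.0003493 - j0.3094 Ω.
Step 4 — Series with R1: Z_total = R1 + (R2 || C) = 200 - j0.3094 Ω = 200∠-0.1° Ω.
Step 5 — Source phasor: V = 132∠138.9° V = -99.47 + j86.77 V.
Step 6 — Ohm's law: I = V / Z_total = (-99.47 + j86.77) / (200 - j0.3094) = -0.498 + j0.4331 A.
Step 7 — Convert to polar: |I| = 0.66 A, ∠I = 139.0°.

I = 0.66∠139.0° A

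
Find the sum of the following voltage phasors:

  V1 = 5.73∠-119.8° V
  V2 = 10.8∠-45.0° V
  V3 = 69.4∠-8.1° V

Step 1 — Convert each phasor to rectangular form:
  V1 = 5.73·(cos(-119.8°) + j·sin(-119.8°)) = -2.848 - j4.972 V
  V2 = 10.8·(cos(-45.0°) + j·sin(-45.0°)) = 7.637 - j7.637 V
  V3 = 69.4·(cos(-8.1°) + j·sin(-8.1°)) = 68.71 - j9.779 V
Step 2 — Sum components: V_total = 73.5 - j22.39 V.
Step 3 — Convert to polar: |V_total| = 76.83 V, ∠V_total = -16.9°.

V_total = 76.83∠-16.9° V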